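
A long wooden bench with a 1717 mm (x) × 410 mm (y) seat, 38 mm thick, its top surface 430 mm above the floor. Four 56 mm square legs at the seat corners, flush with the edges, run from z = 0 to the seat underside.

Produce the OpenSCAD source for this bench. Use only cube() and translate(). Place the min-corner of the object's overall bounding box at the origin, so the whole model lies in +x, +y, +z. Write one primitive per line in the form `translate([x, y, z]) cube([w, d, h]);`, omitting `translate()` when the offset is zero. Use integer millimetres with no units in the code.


translate([0, 0, 392]) cube([1717, 410, 38]);
cube([56, 56, 392]);
translate([0, 354, 0]) cube([56, 56, 392]);
translate([1661, 0, 0]) cube([56, 56, 392]);
translate([1661, 354, 0]) cube([56, 56, 392]);


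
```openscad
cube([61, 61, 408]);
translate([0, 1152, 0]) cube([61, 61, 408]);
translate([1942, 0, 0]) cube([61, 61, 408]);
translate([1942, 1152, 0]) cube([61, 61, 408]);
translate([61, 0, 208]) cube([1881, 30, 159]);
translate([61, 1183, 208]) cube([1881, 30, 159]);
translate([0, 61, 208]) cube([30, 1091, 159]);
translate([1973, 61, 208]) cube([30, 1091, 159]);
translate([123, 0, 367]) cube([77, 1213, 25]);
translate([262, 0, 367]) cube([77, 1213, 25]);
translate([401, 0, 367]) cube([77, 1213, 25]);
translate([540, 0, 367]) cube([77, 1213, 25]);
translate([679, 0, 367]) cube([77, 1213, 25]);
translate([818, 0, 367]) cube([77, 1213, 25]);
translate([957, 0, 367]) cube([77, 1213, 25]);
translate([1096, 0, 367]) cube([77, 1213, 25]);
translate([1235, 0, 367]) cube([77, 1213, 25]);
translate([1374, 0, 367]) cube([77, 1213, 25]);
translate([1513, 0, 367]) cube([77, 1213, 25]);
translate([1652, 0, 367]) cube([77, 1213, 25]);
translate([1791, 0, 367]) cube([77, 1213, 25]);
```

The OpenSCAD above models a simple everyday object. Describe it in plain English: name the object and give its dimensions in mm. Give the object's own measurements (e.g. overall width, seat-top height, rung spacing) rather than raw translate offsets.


A bed frame 2003 mm long (x) by 1213 mm wide (y). Four 61×61 mm corner posts, 408 mm tall, at the corners of the footprint. Four rails of 30 mm thickness and 159 mm height run between adjacent posts with their undersides at z = 208 mm, their outer faces flush with the outside of the frame (the two x-running rails run between the posts' inner faces; the two y-running rails run between the posts' inner faces). 13 slats, each 77 mm wide (x) and 25 mm thick, lie across the top of the two x-running rails, running the full 1213 mm width of the frame in y; along x they sit between the end posts with a 62 mm gap after the −x posts and between neighbouring slats, leaving 74 mm before the +x posts.


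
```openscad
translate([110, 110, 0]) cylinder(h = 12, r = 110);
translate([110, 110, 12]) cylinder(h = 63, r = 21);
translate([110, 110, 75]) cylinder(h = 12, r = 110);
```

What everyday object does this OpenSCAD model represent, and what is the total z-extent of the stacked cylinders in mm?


A spool. The overall height is 87 mm.

Three coaxial cylinders, large–small–large — a spool. Two 12 mm flanges and a 63 mm core give 12 + 63 + 12 = 87 mm.


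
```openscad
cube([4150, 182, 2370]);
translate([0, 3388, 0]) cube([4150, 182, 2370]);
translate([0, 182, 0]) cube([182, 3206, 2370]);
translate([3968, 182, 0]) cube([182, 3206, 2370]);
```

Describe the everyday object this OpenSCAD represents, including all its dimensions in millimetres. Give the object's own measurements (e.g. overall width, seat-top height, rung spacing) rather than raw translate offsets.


The wall frame of a small rectangular building: four walls, each 2370 mm tall and 182 mm thick, enclosing a footprint 4150 mm (x) by 3570 mm (y) outside-to-outside, with no floor or roof. The front and back walls (the −y and +y sides) span the full width; the two side walls fit between them.


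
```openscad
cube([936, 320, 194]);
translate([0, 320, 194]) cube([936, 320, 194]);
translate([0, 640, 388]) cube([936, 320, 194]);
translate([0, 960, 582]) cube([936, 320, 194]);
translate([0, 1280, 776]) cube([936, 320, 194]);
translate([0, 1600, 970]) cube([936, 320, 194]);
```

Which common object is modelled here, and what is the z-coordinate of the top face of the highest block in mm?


A staircase. The total rise is 1164 mm.

6 identical blocks, each offset up and back from the previous — a staircase. Each step is 194 mm tall and there are 6 of them, so the total rise is 6 × 194 = 1164 mm.


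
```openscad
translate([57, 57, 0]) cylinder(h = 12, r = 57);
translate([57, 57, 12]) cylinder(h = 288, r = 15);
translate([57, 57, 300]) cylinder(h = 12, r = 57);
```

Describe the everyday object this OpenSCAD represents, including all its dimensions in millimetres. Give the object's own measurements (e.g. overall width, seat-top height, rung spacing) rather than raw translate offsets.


A spool: two coaxial disc flanges of radius 57 mm and thickness 12 mm, joined by a core cylinder of radius 15 mm and height 288 mm. The lower flange rests on z = 0 and the three cylinders share a vertical axis.


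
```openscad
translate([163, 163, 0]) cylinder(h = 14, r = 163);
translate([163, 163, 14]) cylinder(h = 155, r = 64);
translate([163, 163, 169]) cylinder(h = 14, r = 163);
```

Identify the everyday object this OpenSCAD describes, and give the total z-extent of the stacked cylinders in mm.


A spool. The overall height is 183 mm.

Three coaxial cylinders, large–small–large — a spool. Two 14 mm flanges and a 155 mm core give 14 + 155 + 14 = 183 mm.


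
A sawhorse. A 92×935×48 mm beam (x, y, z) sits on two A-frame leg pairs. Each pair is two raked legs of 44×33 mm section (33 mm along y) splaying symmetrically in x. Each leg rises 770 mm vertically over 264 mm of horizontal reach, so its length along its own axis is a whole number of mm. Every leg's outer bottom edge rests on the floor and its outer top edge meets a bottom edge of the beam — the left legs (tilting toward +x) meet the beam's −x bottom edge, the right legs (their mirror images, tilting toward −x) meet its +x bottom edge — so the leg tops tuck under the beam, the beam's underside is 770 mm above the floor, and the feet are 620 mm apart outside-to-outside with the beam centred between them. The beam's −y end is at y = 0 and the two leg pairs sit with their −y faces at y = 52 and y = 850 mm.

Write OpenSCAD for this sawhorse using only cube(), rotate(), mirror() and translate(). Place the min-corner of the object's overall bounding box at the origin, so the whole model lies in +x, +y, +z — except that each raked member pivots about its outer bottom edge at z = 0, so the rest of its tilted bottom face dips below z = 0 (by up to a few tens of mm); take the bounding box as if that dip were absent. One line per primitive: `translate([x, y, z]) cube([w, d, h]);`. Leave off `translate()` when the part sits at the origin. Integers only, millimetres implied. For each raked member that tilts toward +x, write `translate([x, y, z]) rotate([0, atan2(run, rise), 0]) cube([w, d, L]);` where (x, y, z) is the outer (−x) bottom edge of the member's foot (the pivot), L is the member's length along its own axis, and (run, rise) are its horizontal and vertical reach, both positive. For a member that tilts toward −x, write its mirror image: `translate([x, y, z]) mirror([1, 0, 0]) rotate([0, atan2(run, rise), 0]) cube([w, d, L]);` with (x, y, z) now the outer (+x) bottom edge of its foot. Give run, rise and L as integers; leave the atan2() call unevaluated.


translate([264, 0, 770]) cube([92, 935, 48]);
translate([0, 52, 0]) rotate([0, atan2(264, 770), 0]) cube([44, 33, 814]);
translate([620, 52, 0]) mirror([1, 0, 0]) rotate([0, atan2(264, 770), 0]) cube([44, 33, 814]);
translate([0, 850, 0]) rotate([0, atan2(264, 770), 0]) cube([44, 33, 814]);
translate([620, 850, 0]) mirror([1, 0, 0]) rotate([0, atan2(264, 770), 0]) cube([44, 33, 814]);


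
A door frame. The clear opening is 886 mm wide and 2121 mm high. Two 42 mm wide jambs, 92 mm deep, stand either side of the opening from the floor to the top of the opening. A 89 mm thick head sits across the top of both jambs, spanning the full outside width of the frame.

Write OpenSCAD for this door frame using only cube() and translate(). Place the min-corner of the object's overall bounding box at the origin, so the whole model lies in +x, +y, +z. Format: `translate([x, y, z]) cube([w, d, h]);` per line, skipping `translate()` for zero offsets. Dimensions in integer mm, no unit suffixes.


cube([42, 92, 2121]);
translate([928, 0, 0]) cube([42, 92, 2121]);
translate([0, 0, 2121]) cube([970, 92, 89]);


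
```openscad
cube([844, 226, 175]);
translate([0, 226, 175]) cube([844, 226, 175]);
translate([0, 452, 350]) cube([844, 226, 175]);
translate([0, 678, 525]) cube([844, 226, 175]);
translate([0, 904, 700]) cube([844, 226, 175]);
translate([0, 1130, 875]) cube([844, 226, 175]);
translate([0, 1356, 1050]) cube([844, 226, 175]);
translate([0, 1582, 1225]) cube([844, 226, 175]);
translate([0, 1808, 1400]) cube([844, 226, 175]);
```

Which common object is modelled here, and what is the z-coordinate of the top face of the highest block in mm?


A staircase. The total rise is 1575 mm.

9 identical blocks, each offset up and back from the previous — a staircase. Each step is 175 mm tall and there are 9 of them, so the total rise is 9 × 175 = 1575 mm.


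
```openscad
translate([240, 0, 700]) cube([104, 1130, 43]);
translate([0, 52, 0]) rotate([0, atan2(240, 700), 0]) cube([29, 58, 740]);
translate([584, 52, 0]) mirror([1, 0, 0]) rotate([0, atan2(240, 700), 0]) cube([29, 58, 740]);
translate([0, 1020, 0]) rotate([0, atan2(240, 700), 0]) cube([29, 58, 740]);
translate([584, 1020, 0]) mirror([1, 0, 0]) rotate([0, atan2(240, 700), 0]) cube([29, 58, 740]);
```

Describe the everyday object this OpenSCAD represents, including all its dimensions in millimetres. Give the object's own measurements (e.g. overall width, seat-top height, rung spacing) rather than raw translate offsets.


A sawhorse. A 104×1130×43 mm beam (x, y, z) sits on two A-frame leg pairs. Each pair is two raked legs of 29×58 mm section (58 mm along y) splaying symmetrically in x. Each leg rises 700 mm vertically over 240 mm of horizontal reach and is 740 mm long along its own axis. Every leg's outer bottom edge rests on the floor and its outer top edge meets a bottom edge of the beam — the left legs (tilting toward +x) meet the beam's −x bottom edge, the right legs (their mirror images, tilting toward −x) meet its +x bottom edge — so the leg tops tuck under the beam, the beam's underside is 700 mm above the floor, and the feet are 584 mm apart outside-to-outside with the beam centred between them. The two leg pairs are set in 52 mm from either end of the beam.


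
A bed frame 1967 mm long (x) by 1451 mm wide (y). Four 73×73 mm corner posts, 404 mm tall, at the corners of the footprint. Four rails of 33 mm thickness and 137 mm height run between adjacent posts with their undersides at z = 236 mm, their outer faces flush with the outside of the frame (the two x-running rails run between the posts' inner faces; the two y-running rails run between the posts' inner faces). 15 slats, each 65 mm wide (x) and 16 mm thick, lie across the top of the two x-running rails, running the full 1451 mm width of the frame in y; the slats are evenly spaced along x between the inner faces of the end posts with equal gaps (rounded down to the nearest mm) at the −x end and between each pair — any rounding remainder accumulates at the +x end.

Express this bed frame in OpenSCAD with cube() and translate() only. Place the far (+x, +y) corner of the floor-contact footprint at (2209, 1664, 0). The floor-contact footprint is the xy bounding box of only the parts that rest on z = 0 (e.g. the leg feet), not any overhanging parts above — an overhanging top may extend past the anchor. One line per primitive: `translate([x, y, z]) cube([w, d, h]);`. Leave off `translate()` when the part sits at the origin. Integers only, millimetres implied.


translate([242, 213, 0]) cube([73, 73, 404]);
translate([242, 1591, 0]) cube([73, 73, 404]);
translate([2136, 213, 0]) cube([73, 73, 404]);
translate([2136, 1591, 0]) cube([73, 73, 404]);
translate([315, 213, 236]) cube([1821, 33, 137]);
translate([315, 1631, 236]) cube([1821, 33, 137]);
translate([242, 286, 236]) cube([33, 1305, 137]);
translate([2176, 286, 236]) cube([33, 1305, 137]);
translate([367, 213, 373]) cube([65, 1451, 16]);
translate([484, 213, 373]) cube([65, 1451, 16]);
translate([601, 213, 373]) cube([65, 1451, 16]);
translate([718, 213, 373]) cube([65, 1451, 16]);
translate([835, 213, 373]) cube([65, 1451, 16]);
translate([952, 213, 373]) cube([65, 1451, 16]);
translate([1069, 213, 373]) cube([65, 1451, 16]);
translate([1186, 213, 373]) cube([65, 1451, 16]);
translate([1303, 213, 373]) cube([65, 1451, 16]);
translate([1420, 213, 373]) cube([65, 1451, 16]);
translate([1537, 213, 373]) cube([65, 1451, 16]);
translate([1654, 213, 373]) cube([65, 1451, 16]);
translate([1771, 213, 373]) cube([65, 1451, 16]);
translate([1888, 213, 373]) cube([65, 1451, 16]);
translate([2005, 213, 373]) cube([65, 1451, 16]);


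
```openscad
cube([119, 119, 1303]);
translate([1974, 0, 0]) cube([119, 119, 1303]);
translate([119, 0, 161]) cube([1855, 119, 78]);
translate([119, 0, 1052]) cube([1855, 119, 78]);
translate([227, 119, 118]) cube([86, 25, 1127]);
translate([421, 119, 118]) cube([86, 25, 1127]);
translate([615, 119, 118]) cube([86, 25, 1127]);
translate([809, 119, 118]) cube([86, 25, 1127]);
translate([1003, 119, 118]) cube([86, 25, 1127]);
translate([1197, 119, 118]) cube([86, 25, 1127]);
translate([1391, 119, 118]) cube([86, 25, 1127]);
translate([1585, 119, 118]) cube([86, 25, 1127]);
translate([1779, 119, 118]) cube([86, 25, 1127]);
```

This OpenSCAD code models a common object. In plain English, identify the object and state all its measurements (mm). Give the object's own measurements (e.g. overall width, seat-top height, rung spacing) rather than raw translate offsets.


A fence section. Two 119×119 mm posts, 1303 mm tall, stand on the floor with a clear span of 1855 mm between their inner faces. Two horizontal rails of 119×78 mm section span the gap between the posts with their undersides at z = 161 mm and z = 1052 mm, flush with the posts' −y face. 9 pickets, each 86 mm wide, 25 mm thick and 1127 mm tall, are fixed to the +y face of the rails with their bottoms at z = 118 mm, spaced across the span with a 108 mm gap after the −x post and between neighbouring pickets, with 109 mm left before the +x post.


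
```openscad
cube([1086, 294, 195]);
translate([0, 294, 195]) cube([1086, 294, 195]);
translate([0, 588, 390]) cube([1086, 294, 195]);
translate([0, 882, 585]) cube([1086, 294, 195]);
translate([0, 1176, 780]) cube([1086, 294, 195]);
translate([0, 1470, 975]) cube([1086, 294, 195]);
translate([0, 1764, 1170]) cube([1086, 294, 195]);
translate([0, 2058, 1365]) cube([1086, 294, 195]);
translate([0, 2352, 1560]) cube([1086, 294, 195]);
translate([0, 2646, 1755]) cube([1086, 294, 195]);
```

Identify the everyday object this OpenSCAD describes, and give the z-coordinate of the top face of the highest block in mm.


A staircase. The total rise is 1950 mm.

10 identical blocks, each offset up and back from the previous — a staircase. Each step is 195 mm tall and there are 10 of them, so the total rise is 10 × 195 = 1950 mm.


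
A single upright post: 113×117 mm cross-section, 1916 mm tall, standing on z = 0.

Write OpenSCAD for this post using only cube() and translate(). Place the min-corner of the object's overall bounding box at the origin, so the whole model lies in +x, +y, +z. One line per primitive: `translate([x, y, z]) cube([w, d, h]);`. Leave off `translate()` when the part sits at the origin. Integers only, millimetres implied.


cube([113, 117, 1916]);


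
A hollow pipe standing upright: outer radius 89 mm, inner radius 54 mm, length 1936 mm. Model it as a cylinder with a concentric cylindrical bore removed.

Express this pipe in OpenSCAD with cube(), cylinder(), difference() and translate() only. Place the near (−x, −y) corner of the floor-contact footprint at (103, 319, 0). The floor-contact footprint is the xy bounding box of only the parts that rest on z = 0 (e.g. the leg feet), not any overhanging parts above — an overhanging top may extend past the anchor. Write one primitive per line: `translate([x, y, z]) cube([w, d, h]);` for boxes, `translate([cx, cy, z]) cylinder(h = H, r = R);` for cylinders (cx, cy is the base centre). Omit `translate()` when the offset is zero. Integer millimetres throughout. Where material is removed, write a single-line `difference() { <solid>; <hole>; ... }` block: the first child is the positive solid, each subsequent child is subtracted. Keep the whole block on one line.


difference() { translate([192, 408, 0]) cylinder(h = 1936, r = 89); translate([192, 408, 0]) cylinder(h = 1936, r = 54); }


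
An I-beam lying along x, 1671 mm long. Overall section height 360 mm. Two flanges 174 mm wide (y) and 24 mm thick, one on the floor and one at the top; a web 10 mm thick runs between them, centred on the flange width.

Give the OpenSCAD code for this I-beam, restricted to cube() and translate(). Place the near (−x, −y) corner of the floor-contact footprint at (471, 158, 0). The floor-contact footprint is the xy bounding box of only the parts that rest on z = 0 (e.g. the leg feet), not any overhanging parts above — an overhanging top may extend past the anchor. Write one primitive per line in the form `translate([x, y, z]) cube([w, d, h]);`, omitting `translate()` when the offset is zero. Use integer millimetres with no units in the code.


translate([471, 158, 0]) cube([1671, 174, 24]);
translate([471, 240, 24]) cube([1671, 10, 312]);
translate([471, 158, 336]) cube([1671, 174, 24]);


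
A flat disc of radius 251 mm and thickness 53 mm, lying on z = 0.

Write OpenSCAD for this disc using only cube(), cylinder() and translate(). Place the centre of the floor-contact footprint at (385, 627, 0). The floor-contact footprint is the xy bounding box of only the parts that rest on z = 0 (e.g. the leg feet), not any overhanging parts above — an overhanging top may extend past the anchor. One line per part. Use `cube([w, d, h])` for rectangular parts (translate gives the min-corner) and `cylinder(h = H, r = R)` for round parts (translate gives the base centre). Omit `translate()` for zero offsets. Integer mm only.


translate([385, 627, 0]) cylinder(h = 53, r = 251);


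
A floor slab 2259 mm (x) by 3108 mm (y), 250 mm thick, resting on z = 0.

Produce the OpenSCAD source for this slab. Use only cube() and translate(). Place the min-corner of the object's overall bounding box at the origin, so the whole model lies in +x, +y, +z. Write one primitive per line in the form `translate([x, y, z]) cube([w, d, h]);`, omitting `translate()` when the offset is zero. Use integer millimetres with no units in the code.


cube([2259, 3108, 250]);


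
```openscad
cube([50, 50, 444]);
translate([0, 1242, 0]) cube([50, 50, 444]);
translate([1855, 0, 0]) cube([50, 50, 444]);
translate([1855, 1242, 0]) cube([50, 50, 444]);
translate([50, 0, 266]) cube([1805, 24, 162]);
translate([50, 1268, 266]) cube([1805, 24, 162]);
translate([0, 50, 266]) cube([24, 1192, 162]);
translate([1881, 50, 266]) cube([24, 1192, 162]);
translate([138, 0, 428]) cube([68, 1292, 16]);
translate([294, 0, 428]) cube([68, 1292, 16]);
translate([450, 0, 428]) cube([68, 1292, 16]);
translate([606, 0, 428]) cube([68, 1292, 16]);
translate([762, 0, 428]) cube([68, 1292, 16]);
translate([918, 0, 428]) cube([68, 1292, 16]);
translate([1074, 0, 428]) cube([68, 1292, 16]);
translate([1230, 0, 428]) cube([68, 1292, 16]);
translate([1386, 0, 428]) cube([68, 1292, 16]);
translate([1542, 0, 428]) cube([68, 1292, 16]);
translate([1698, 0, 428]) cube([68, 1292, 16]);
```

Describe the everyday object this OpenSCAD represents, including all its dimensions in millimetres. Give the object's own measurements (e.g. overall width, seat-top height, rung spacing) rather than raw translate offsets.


A bed frame 1905 mm long (x) by 1292 mm wide (y). Four 50×50 mm corner posts, 444 mm tall, at the corners of the footprint. Four rails of 24 mm thickness and 162 mm height run between adjacent posts with their undersides at z = 266 mm, their outer faces flush with the outside of the frame (the two x-running rails run between the posts' inner faces; the two y-running rails run between the posts' inner faces). 11 slats, each 68 mm wide (x) and 16 mm thick, lie across the top of the two x-running rails, running the full 1292 mm width of the frame in y; along x they sit between the end posts with a 88 mm gap after the −x posts and between neighbouring slats, leaving 89 mm before the +x posts.


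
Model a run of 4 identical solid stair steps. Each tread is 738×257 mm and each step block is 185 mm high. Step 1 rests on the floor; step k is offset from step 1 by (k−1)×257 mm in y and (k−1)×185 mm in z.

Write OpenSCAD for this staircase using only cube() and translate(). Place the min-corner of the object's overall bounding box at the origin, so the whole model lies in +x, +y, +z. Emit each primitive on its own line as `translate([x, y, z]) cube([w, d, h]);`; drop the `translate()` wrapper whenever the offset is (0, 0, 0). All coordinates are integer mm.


cube([738, 257, 185]);
translate([0, 257, 185]) cube([738, 257, 185]);
translate([0, 514, 370]) cube([738, 257, 185]);
translate([0, 771, 555]) cube([738, 257, 185]);


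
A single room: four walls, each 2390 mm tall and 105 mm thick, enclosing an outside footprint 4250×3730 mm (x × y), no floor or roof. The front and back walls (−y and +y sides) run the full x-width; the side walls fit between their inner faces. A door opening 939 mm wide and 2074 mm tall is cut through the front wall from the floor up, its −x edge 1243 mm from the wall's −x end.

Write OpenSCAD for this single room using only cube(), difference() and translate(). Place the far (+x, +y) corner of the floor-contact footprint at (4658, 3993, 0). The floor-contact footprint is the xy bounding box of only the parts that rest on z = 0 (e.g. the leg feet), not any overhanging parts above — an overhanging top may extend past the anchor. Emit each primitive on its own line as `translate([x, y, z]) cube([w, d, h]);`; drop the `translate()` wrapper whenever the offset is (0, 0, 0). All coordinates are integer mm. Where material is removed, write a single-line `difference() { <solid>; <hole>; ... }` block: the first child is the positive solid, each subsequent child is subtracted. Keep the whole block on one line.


difference() { translate([408, 263, 0]) cube([4250, 105, 2390]); translate([1651, 263, 0]) cube([939, 105, 2074]); }
translate([408, 3888, 0]) cube([4250, 105, 2390]);
translate([408, 368, 0]) cube([105, 3520, 2390]);
translate([4553, 368, 0]) cube([105, 3520, 2390]);


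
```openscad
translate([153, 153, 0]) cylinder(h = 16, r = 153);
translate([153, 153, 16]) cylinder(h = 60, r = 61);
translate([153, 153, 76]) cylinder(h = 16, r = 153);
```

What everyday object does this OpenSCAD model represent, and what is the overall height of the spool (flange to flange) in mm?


A spool. The overall height is 92 mm.

Three coaxial cylinders, large–small–large — a spool. Two 16 mm flanges and a 60 mm core give 16 + 60 + 16 = 92 mm.


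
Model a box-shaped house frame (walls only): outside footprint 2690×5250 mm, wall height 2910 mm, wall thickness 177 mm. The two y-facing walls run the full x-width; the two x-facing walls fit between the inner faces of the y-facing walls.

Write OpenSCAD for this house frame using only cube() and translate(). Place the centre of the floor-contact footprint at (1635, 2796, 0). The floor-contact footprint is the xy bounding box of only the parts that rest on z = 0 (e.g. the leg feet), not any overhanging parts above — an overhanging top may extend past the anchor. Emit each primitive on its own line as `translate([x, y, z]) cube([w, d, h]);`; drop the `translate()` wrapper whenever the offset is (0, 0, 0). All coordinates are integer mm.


translate([290, 171, 0]) cube([2690, 177, 2910]);
translate([290, 5244, 0]) cube([2690, 177, 2910]);
translate([290, 348, 0]) cube([177, 4896, 2910]);
translate([2803, 348, 0]) cube([177, 4896, 2910]);


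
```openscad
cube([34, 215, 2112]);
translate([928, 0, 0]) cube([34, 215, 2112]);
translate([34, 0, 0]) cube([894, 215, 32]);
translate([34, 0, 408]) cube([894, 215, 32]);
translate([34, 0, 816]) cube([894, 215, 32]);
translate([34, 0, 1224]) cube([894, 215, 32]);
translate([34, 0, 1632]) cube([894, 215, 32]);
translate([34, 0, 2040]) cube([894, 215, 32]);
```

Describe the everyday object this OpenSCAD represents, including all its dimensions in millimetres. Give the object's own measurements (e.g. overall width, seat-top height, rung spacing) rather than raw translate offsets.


An open bookshelf. Two side panels, each 34 mm thick, 215 mm deep and 2112 mm tall, stand 962 mm apart (outside-to-outside). Between them sit 6 shelves, each 32 mm thick and 215 mm deep, spanning the full gap between the sides. The bottom shelf rests on the floor (its underside at z = 0) and the clear gap between one shelf's top and the next shelf's underside is 376 mm.


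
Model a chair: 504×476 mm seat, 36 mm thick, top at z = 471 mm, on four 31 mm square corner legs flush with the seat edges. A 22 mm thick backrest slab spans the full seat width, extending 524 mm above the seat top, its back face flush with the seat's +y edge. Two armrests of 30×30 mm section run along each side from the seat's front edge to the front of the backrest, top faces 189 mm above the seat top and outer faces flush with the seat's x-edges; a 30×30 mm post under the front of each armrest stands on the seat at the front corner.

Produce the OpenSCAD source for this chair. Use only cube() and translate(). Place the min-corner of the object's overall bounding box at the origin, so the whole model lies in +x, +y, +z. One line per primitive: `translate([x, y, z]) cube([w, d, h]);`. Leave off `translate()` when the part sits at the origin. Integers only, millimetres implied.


translate([0, 0, 435]) cube([504, 476, 36]);
cube([31, 31, 435]);
translate([473, 0, 0]) cube([31, 31, 435]);
translate([0, 445, 0]) cube([31, 31, 435]);
translate([473, 445, 0]) cube([31, 31, 435]);
translate([0, 454, 471]) cube([504, 22, 524]);
translate([0, 0, 630]) cube([30, 454, 30]);
translate([474, 0, 630]) cube([30, 454, 30]);
translate([0, 0, 471]) cube([30, 30, 159]);
translate([474, 0, 471]) cube([30, 30, 159]);


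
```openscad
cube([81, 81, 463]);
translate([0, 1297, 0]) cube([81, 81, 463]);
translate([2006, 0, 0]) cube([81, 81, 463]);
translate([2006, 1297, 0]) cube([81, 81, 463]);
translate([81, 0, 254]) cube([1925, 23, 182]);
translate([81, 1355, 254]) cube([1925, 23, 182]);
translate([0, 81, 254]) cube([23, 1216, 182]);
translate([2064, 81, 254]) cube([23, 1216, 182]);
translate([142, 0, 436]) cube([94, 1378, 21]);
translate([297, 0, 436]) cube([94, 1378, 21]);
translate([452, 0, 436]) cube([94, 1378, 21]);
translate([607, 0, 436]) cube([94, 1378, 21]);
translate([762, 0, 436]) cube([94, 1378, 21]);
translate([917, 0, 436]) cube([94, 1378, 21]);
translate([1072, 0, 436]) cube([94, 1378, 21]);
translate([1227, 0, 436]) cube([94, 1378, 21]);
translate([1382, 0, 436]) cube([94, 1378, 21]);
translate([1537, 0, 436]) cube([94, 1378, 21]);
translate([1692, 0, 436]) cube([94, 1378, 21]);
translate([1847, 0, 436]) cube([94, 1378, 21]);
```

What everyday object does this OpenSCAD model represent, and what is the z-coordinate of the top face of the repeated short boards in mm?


A bed frame. The slat-top height is 457 mm.

Four posts, four rails, and a row of slats — a bed frame. Slats sit on the rails at z = 254 + 182 = 436; with slat thickness 21, the top is 457 mm.


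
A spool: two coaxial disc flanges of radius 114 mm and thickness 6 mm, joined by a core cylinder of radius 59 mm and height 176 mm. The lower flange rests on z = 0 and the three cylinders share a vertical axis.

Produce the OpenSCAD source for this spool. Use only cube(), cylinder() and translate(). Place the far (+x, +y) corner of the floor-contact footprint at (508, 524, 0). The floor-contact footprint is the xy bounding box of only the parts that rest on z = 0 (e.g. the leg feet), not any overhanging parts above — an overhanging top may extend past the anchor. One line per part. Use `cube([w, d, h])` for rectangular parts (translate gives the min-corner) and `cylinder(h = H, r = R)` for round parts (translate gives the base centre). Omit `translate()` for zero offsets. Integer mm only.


translate([394, 410, 0]) cylinder(h = 6, r = 114);
translate([394, 410, 6]) cylinder(h = 176, r = 59);
translate([394, 410, 182]) cylinder(h = 6, r = 114);


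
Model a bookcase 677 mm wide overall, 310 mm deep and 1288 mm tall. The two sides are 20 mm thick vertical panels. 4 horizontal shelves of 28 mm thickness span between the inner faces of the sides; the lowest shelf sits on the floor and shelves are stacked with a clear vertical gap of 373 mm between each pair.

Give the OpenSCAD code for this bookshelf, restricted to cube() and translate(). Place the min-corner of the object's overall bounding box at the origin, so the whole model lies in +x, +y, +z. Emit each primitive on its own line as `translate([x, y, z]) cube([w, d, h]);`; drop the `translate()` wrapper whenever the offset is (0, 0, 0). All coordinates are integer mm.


cube([20, 310, 1288]);
translate([657, 0, 0]) cube([20, 310, 1288]);
translate([20, 0, 0]) cube([637, 310, 28]);
translate([20, 0, 401]) cube([637, 310, 28]);
translate([20, 0, 802]) cube([637, 310, 28]);
translate([20, 0, 1203]) cube([637, 310, 28]);


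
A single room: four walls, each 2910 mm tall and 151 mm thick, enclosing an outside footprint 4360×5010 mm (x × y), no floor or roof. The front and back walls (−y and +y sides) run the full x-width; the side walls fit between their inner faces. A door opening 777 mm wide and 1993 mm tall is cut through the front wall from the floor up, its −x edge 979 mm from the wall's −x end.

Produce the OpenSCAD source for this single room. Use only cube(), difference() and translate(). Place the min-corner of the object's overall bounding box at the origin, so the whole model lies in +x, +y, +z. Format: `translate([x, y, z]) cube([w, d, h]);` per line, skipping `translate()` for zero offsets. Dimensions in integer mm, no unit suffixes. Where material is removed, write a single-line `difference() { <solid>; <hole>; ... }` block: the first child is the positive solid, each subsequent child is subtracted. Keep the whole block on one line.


difference() { cube([4360, 151, 2910]); translate([979, 0, 0]) cube([777, 151, 1993]); }
translate([0, 4859, 0]) cube([4360, 151, 2910]);
translate([0, 151, 0]) cube([151, 4708, 2910]);
translate([4209, 151, 0]) cube([151, 4708, 2910]);


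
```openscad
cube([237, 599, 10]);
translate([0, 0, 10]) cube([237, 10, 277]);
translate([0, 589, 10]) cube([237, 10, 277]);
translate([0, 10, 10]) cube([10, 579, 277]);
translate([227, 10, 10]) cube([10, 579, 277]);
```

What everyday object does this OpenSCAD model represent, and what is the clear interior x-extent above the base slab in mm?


An open box. The internal width is 217 mm.

A 237×599 base slab with four walls standing on it — an open box. The base is 237 mm wide and the walls are 10 mm thick, so the internal width is 237 − 2 × 10 = 217 mm.


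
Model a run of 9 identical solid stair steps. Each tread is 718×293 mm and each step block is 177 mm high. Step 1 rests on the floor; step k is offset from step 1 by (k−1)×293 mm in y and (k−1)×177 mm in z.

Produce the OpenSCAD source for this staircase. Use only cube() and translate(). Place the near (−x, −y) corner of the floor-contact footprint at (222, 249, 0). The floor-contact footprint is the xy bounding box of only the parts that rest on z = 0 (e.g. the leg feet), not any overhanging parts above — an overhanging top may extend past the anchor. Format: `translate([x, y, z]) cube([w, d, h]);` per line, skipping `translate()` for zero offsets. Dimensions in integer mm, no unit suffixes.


translate([222, 249, 0]) cube([718, 293, 177]);
translate([222, 542, 177]) cube([718, 293, 177]);
translate([222, 835, 354]) cube([718, 293, 177]);
translate([222, 1128, 531]) cube([718, 293, 177]);
translate([222, 1421, 708]) cube([718, 293, 177]);
translate([222, 1714, 885]) cube([718, 293, 177]);
translate([222, 2007, 1062]) cube([718, 293, 177]);
translate([222, 2300, 1239]) cube([718, 293, 177]);
translate([222, 2593, 1416]) cube([718, 293, 177]);


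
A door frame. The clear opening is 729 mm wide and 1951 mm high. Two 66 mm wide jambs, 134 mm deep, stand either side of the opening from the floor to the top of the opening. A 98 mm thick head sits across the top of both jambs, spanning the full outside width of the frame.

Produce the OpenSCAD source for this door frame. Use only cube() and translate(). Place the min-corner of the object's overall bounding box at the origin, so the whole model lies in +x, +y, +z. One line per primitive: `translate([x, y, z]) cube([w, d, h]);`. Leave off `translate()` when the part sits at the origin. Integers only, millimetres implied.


cube([66, 134, 1951]);
translate([795, 0, 0]) cube([66, 134, 1951]);
translate([0, 0, 1951]) cube([861, 134, 98]);


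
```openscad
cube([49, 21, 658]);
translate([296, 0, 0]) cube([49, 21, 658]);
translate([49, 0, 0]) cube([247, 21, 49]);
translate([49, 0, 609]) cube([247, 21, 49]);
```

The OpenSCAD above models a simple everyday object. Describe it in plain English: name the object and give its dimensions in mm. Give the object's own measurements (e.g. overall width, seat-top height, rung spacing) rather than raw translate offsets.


A rectangular picture frame lying in the x–z plane (depth along y). The opening is 247 mm wide (x) by 560 mm tall (z), surrounded by a border 49 mm wide on all four sides. The frame is 21 mm deep and is made of two full-height vertical stiles with two horizontal rails fitted between them.


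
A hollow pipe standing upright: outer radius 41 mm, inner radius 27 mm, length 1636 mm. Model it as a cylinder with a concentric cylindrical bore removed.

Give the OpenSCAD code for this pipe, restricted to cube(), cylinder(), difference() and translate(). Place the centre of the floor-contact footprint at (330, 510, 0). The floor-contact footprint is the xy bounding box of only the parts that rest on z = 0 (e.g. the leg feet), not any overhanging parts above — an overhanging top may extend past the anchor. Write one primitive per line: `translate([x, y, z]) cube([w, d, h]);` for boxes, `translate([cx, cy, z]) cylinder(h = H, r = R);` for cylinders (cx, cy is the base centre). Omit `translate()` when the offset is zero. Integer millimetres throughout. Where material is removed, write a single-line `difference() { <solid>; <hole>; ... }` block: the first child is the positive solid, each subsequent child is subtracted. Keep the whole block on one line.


difference() { translate([330, 510, 0]) cylinder(h = 1636, r = 41); translate([330, 510, 0]) cylinder(h = 1636, r = 27); }


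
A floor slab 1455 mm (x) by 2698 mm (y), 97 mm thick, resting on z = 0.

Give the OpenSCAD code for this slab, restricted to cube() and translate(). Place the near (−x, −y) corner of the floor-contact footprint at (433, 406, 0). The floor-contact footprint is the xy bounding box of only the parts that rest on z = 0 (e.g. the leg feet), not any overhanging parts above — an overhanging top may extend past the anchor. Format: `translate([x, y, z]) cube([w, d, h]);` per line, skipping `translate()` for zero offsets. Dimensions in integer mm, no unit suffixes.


translate([433, 406, 0]) cube([1455, 2698, 97]);


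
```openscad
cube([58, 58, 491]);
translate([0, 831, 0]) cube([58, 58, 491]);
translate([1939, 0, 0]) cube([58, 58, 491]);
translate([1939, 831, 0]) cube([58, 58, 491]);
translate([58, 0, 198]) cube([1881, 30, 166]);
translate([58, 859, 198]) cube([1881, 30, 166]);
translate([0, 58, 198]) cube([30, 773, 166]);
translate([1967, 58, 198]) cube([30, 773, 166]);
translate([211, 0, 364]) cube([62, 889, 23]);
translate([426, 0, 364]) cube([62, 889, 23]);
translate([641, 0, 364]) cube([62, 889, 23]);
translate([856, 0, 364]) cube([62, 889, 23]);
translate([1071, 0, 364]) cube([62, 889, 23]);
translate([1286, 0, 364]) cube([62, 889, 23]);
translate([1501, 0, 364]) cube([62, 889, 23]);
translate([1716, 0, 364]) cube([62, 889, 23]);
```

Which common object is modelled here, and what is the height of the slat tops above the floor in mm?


A bed frame. The slat-top height is 387 mm.

Four posts, four rails, and a row of slats — a bed frame. Slats sit on the rails at z = 198 + 166 = 364; with slat thickness 23, the top is 387 mm.


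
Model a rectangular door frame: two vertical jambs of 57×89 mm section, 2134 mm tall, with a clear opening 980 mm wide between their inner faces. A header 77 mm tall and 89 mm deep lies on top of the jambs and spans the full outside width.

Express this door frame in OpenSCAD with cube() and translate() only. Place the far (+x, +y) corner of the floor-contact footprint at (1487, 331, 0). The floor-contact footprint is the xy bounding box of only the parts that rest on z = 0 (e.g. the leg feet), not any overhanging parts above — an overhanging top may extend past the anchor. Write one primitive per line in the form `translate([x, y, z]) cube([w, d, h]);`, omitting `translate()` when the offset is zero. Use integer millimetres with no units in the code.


translate([393, 242, 0]) cube([57, 89, 2134]);
translate([1430, 242, 0]) cube([57, 89, 2134]);
translate([393, 242, 2134]) cube([1094, 89, 77]);


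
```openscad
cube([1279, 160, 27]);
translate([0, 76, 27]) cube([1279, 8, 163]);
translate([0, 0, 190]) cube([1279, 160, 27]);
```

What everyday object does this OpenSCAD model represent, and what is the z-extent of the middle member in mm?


An I-beam. The web height is 163 mm.

Two wide flanges with a thin centred web — an I-beam. Overall 217 mm minus two 27 mm flanges gives a web of 217 − 2·27 = 163 mm.


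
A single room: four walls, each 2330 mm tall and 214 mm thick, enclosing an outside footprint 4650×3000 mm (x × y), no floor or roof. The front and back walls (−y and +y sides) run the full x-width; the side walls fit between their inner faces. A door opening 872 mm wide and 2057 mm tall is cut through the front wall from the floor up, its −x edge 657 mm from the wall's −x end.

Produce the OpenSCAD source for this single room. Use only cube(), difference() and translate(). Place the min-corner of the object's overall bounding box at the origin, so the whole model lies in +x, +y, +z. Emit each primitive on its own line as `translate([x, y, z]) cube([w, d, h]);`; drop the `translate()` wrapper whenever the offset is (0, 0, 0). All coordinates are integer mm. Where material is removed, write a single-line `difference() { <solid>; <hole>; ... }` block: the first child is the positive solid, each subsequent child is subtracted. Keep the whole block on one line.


difference() { cube([4650, 214, 2330]); translate([657, 0, 0]) cube([872, 214, 2057]); }
translate([0, 2786, 0]) cube([4650, 214, 2330]);
translate([0, 214, 0]) cube([214, 2572, 2330]);
translate([4436, 214, 0]) cube([214, 2572, 2330]);


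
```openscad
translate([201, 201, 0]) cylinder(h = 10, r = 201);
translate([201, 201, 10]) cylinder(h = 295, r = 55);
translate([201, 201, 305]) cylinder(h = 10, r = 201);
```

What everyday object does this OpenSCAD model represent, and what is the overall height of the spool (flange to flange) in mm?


A spool. The overall height is 315 mm.

Three coaxial cylinders, large–small–large — a spool. Two 10 mm flanges and a 295 mm core give 10 + 295 + 10 = 315 mm.


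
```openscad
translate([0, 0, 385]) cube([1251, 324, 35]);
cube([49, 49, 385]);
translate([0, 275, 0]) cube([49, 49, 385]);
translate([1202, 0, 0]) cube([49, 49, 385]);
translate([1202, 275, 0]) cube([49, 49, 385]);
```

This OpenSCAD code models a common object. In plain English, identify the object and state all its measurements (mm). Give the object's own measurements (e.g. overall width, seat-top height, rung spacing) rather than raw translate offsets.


A bench: a 1251×324 mm seat slab, 35 mm thick, top at z = 420 mm, on four 49×49 mm square legs flush with the seat corners and standing on z = 0.
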